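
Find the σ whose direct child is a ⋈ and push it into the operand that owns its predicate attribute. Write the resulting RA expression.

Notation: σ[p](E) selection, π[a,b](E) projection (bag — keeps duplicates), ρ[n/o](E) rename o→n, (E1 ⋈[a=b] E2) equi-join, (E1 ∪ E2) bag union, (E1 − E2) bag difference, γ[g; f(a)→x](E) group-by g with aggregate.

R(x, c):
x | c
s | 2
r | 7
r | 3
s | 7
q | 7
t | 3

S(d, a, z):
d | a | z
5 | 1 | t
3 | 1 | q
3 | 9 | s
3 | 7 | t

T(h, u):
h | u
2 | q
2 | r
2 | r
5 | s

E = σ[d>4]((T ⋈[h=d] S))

σ filters on d, owned by the right side.
E' = (T ⋈[h=d] σ[d>4](S))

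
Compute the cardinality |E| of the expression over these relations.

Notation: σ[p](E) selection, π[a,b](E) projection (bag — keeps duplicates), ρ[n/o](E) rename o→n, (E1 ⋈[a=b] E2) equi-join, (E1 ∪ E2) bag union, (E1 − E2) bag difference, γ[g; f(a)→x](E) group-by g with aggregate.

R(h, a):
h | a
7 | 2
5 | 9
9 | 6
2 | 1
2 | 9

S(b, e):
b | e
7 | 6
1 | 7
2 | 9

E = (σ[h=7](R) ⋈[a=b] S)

Subexpression sizes:
  R → 5
  σ[h=7](R) → 1
  S → 3
  (σ[h=7](R) ⋈[a=b] S) → 1

|E| = 1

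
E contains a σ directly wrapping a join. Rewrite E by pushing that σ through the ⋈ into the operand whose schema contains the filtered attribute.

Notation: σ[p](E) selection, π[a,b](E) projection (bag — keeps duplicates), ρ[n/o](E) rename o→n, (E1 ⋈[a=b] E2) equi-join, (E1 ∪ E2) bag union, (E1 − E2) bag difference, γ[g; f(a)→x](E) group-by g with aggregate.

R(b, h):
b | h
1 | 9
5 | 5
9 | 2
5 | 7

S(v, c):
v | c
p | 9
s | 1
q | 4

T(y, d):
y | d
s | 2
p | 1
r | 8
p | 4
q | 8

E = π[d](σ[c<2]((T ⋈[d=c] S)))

σ filters on c, owned by the right side.
E' = π[d]((T ⋈[d=c] σ[c<2](S)))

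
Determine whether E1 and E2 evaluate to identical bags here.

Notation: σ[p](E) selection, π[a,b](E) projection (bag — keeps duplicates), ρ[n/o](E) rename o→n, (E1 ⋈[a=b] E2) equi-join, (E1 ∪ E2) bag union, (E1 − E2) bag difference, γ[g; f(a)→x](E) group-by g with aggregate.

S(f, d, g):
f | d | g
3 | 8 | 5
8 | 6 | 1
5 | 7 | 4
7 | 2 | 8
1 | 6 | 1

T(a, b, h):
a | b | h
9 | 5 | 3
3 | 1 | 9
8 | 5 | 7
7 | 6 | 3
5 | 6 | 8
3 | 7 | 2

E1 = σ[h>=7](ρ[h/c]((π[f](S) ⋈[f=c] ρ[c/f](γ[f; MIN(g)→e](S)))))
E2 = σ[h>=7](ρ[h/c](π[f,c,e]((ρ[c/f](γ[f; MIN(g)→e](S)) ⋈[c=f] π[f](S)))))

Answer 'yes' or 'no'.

E1 stepwise |·|:
  S → 5
  π[f](S) → 5
  S → 5
  γ[f; MIN(g)→e](S) → 5
  ρ[c/f](γ[f; MIN(g)→e](S)) → 5
  (π[f](S) ⋈[f=c] ρ[c/f](γ[f; MIN(g)→e](S))) → 5
  ρ[h/c]((π[f](S) ⋈[f=c] ρ[c/f](γ[f; MIN(g)→e](S)))) → 5
  σ[h>=7](ρ[h/c]((π[f](S) ⋈[f=c] ρ[c/f](γ[f; MIN(g)→e](S))))) → 2
E2 stepwise |·|:
  S → 5
  γ[f; MIN(g)→e](S) → 5
  ρ[c/f](γ[f; MIN(g)→e](S)) → 5
  S → 5
  π[f](S) → 5
  (ρ[c/f](γ[f; MIN(g)→e](S)) ⋈[c=f] π[f](S)) → 5
  π[f,c,e]((ρ[c/f](γ[f; MIN(g)→e](S)) ⋈[c=f] π[f](S))) → 5
  ρ[h/c](π[f,c,e]((ρ[c/f](γ[f; MIN(g)→e](S)) ⋈[c=f] π[f](S)))) → 5
  σ[h>=7](ρ[h/c](π[f,c,e]((ρ[c/f](γ[f; MIN(g)→e](S)) ⋈[c=f] π[f](S))))) → 2

E1 and E2 produce the same multiset:
f | h | e
7 | 7 | 8
8 | 8 | 1

yes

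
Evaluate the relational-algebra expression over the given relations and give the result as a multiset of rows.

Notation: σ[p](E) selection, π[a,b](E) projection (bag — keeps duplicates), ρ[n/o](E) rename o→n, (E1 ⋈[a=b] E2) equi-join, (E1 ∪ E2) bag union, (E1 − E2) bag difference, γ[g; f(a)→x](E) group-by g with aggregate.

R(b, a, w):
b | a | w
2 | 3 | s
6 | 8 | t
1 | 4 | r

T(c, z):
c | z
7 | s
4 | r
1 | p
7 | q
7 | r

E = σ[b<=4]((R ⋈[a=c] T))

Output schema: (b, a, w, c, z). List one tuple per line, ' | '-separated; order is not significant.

Subexpression sizes:
  R → 3
  T → 5
  (R ⋈[a=c] T) → 1
  σ[b<=4]((R ⋈[a=c] T)) → 1

== RESULT ==
b | a | w | c | z
1 | 4 | r | 4 | r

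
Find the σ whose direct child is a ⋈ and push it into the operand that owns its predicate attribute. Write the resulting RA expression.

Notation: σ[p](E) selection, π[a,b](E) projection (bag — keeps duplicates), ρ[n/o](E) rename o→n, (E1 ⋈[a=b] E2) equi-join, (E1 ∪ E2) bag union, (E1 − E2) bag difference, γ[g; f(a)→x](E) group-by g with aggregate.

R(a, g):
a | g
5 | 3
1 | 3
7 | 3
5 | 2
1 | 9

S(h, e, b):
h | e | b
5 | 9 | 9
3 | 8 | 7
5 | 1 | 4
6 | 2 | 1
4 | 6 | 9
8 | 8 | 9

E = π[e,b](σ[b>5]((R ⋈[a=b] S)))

σ filters on b, owned by the right side.
E' = π[e,b]((R ⋈[a=b] σ[b>5](S)))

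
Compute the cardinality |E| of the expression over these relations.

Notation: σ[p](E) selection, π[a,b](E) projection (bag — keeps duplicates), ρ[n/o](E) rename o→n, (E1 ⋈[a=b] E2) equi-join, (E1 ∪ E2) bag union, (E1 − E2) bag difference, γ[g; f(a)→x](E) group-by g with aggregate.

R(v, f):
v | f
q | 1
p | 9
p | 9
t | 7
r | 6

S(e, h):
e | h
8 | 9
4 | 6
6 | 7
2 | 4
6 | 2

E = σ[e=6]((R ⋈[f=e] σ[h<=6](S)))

Stepwise |·|:
  R → 5
  S → 5
  σ[h<=6](S) → 3
  (R ⋈[f=e] σ[h<=6](S)) → 1
  σ[e=6]((R ⋈[f=e] σ[h<=6](S))) → 1

|E| = 1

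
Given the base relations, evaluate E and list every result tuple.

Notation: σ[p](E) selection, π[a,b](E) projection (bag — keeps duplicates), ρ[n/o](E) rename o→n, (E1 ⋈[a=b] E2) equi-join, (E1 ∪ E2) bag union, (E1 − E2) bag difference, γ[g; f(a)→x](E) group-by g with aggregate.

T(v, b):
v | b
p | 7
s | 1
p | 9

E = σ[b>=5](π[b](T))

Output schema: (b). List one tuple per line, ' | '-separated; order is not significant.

Subexpression sizes:
  T → 3
  π[b](T) → 3
  σ[b>=5](π[b](T)) → 2

== RESULT ==
b
7
9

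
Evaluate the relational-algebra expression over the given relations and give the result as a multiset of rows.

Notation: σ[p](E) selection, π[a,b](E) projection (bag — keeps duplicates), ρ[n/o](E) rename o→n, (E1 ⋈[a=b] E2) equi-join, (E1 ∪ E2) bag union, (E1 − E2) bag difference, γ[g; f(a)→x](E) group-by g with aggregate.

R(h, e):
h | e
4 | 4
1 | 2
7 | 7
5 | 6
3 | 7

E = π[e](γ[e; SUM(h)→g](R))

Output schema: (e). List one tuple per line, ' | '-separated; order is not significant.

Per-node cardinality:
  R → 5
  γ[e; SUM(h)→g](R) → 4
  π[e](γ[e; SUM(h)→g](R)) → 4

== RESULT ==
e
2
4
6
7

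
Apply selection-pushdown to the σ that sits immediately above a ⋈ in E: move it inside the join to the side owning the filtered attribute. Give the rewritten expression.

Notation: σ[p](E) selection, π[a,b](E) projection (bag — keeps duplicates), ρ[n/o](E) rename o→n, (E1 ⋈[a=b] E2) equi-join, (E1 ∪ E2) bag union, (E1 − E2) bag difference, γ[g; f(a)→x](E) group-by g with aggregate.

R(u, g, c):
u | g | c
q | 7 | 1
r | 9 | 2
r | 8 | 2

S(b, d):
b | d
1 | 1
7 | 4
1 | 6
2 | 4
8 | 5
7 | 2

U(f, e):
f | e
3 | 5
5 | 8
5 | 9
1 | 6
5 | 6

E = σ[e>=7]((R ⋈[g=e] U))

σ filters on e, owned by the right side.
E' = (R ⋈[g=e] σ[e>=7](U))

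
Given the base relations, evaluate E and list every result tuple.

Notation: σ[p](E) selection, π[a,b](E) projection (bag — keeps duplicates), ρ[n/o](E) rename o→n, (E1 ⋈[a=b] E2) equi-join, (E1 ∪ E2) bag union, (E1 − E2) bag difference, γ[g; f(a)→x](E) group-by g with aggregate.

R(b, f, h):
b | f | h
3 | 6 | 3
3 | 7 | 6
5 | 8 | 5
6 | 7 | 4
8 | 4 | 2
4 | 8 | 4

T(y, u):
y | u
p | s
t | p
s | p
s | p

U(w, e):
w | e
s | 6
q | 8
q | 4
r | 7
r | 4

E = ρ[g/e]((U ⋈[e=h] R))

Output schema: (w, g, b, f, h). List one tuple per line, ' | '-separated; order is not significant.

Row counts bottom-up:
  U → 5
  R → 6
  (U ⋈[e=h] R) → 5
  ρ[g/e]((U ⋈[e=h] R)) → 5

== RESULT ==
w | g | b | f | h
q | 4 | 4 | 8 | 4
q | 4 | 6 | 7 | 4
r | 4 | 4 | 8 | 4
r | 4 | 6 | 7 | 4
s | 6 | 3 | 7 | 6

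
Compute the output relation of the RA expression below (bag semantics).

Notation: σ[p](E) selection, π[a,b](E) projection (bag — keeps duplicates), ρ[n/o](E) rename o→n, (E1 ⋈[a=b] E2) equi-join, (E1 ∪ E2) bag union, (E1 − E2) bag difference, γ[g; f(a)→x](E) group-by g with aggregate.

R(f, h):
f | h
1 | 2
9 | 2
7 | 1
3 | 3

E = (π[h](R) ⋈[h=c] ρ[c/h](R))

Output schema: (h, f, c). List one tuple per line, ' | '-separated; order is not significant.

Stepwise |·|:
  R → 4
  π[h](R) → 4
  R → 4
  ρ[c/h](R) → 4
  (π[h](R) ⋈[h=c] ρ[c/h](R)) → 6

== RESULT ==
h | f | c
1 | 7 | 1
2 | 1 | 2
2 | 1 | 2
2 | 9 | 2
2 | 9 | 2
3 | 3 | 3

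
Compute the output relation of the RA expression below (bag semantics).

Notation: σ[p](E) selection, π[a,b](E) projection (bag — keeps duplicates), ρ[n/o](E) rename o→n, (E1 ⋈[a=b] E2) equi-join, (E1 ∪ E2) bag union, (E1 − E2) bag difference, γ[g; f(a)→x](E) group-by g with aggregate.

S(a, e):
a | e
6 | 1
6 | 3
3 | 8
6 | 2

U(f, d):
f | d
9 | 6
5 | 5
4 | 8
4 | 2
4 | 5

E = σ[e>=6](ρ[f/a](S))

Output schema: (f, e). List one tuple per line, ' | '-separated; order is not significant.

Subexpression sizes:
  S → 4
  ρ[f/a](S) → 4
  σ[e>=6](ρ[f/a](S)) → 1

== RESULT ==
f | e
3 | 8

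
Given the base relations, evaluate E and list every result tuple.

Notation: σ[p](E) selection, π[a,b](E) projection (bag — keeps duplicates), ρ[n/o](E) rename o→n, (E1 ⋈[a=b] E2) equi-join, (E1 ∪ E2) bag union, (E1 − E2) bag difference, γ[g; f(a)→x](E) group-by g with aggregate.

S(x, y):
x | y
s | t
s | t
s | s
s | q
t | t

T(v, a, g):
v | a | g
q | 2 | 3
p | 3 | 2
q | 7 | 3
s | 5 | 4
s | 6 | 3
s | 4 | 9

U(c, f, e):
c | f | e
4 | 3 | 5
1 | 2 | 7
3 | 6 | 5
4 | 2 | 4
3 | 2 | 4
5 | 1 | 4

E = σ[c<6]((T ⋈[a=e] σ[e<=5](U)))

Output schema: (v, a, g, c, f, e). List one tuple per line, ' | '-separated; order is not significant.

Row counts bottom-up:
  T → 6
  U → 6
  σ[e<=5](U) → 5
  (T ⋈[a=e] σ[e<=5](U)) → 5
  σ[c<6]((T ⋈[a=e] σ[e<=5](U))) → 5

== RESULT ==
v | a | g | c | f | e
s | 4 | 9 | 3 | 2 | 4
s | 4 | 9 | 4 | 2 | 4
s | 4 | 9 | 5 | 1 | 4
s | 5 | 4 | 3 | 6 | 5
s | 5 | 4 | 4 | 3 | 5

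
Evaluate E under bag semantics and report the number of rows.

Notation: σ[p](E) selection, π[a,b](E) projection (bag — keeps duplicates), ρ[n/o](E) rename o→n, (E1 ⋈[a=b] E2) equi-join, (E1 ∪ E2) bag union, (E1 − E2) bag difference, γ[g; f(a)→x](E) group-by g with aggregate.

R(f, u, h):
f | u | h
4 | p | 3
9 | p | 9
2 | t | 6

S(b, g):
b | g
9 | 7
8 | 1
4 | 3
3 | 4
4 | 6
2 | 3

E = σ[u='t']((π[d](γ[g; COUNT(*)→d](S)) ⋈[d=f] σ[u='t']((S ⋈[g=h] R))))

Row counts bottom-up:
  S → 6
  γ[g; COUNT(*)→d](S) → 5
  π[d](γ[g; COUNT(*)→d](S)) → 5
  S → 6
  R → 3
  (S ⋈[g=h] R) → 3
  σ[u='t']((S ⋈[g=h] R)) → 1
  (π[d](γ[g; COUNT(*)→d](S)) ⋈[d=f] σ[u='t']((S ⋈[g=h] R))) → 1
  σ[u='t']((π[d](γ[g; COUNT(*)→d](S)) ⋈[d=f] σ[u='t']((S ⋈[g=h] R)))) → 1

|E| = 1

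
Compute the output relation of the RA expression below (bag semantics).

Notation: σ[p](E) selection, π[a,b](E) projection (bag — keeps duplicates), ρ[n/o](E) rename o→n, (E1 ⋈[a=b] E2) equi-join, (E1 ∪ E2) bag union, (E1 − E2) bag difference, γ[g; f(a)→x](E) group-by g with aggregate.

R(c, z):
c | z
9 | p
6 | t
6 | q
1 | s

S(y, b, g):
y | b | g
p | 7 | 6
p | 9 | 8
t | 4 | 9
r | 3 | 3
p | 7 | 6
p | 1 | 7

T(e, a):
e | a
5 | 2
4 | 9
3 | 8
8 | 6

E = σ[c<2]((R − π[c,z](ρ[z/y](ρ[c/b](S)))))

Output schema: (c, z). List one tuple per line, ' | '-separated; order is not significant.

Per-node cardinality:
  R → 4
  S → 6
  ρ[c/b](S) → 6
  ρ[z/y](ρ[c/b](S)) → 6
  π[c,z](ρ[z/y](ρ[c/b](S))) → 6
  (R − π[c,z](ρ[z/y](ρ[c/b](S)))) → 3
  σ[c<2]((R − π[c,z](ρ[z/y](ρ[c/b](S))))) → 1

== RESULT ==
c | z
1 | s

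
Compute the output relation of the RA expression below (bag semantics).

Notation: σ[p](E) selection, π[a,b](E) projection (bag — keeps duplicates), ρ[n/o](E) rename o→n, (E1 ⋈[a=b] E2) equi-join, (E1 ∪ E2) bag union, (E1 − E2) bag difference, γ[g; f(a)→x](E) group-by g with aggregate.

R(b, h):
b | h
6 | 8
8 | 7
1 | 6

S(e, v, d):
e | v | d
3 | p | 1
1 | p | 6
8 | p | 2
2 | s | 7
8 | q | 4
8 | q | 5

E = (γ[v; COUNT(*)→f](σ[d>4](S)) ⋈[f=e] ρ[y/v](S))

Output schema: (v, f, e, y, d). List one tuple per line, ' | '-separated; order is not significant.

Row counts bottom-up:
  S → 6
  σ[d>4](S) → 3
  γ[v; COUNT(*)→f](σ[d>4](S)) → 3
  S → 6
  ρ[y/v](S) → 6
  (γ[v; COUNT(*)→f](σ[d>4](S)) ⋈[f=e] ρ[y/v](S)) → 3

== RESULT ==
v | f | e | y | d
p | 1 | 1 | p | 6
q | 1 | 1 | p | 6
s | 1 | 1 | p | 6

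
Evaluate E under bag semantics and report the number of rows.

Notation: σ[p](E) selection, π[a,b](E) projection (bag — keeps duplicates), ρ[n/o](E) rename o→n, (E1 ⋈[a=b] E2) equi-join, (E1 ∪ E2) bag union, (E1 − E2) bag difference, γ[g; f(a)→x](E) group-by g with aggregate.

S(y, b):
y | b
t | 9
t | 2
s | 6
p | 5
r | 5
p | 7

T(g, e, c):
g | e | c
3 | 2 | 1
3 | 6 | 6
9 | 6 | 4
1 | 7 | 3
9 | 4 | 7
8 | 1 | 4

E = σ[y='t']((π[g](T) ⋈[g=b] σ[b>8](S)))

Stepwise |·|:
  T → 6
  π[g](T) → 6
  S → 6
  σ[b>8](S) → 1
  (π[g](T) ⋈[g=b] σ[b>8](S)) → 2
  σ[y='t']((π[g](T) ⋈[g=b] σ[b>8](S))) → 2

|E| = 2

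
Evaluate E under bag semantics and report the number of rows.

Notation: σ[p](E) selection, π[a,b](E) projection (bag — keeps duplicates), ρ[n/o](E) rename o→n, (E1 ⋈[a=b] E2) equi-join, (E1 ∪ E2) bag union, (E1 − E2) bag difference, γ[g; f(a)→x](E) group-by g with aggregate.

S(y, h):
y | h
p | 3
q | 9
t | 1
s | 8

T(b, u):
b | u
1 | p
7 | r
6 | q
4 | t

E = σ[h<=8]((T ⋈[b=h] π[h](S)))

Per-node cardinality:
  T → 4
  S → 4
  π[h](S) → 4
  (T ⋈[b=h] π[h](S)) → 1
  σ[h<=8]((T ⋈[b=h] π[h](S))) → 1

|E| = 1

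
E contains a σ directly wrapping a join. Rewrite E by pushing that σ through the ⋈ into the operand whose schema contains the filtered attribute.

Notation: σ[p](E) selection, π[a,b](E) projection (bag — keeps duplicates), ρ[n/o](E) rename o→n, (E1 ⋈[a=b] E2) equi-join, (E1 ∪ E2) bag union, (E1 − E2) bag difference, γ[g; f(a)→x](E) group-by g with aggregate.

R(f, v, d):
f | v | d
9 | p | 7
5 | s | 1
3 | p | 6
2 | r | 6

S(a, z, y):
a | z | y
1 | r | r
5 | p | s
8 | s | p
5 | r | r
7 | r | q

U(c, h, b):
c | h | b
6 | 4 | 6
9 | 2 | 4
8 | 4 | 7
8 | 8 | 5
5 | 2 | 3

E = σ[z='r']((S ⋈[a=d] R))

σ filters on z, owned by the left side.
E' = (σ[z='r'](S) ⋈[a=d] R)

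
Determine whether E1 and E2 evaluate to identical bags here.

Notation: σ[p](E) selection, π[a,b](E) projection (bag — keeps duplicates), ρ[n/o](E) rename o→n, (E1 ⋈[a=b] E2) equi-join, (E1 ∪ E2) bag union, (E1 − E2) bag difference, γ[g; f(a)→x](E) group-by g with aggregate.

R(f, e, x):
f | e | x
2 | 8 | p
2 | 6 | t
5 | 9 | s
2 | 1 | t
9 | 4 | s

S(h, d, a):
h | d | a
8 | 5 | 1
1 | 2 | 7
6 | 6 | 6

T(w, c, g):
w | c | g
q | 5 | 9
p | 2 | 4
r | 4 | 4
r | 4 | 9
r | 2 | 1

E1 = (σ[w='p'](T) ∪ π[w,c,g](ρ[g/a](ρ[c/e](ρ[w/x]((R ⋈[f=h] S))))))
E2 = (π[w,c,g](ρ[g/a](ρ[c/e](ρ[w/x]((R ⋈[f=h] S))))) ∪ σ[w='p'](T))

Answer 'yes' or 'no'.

E1 stepwise |·|:
  T → 5
  σ[w='p'](T) → 1
  R → 5
  S → 3
  (R ⋈[f=h] S) → 0
  ρ[w/x]((R ⋈[f=h] S)) → 0
  ρ[c/e](ρ[w/x]((R ⋈[f=h] S))) → 0
  ρ[g/a](ρ[c/e](ρ[w/x]((R ⋈[f=h] S)))) → 0
  π[w,c,g](ρ[g/a](ρ[c/e](ρ[w/x]((R ⋈[f=h] S))))) → 0
  (σ[w='p'](T) ∪ π[w,c,g](ρ[g/a](ρ[c/e](ρ[w/x]((R ⋈[f=h] S)))))) → 1
E2 stepwise |·|:
  R → 5
  S → 3
  (R ⋈[f=h] S) → 0
  ρ[w/x]((R ⋈[f=h] S)) → 0
  ρ[c/e](ρ[w/x]((R ⋈[f=h] S))) → 0
  ρ[g/a](ρ[c/e](ρ[w/x]((R ⋈[f=h] S)))) → 0
  π[w,c,g](ρ[g/a](ρ[c/e](ρ[w/x]((R ⋈[f=h] S))))) → 0
  T → 5
  σ[w='p'](T) → 1
  (π[w,c,g](ρ[g/a](ρ[c/e](ρ[w/x]((R ⋈[f=h] S))))) ∪ σ[w='p'](T)) → 1

E1 and E2 produce the same multiset:
w | c | g
p | 2 | 4

yes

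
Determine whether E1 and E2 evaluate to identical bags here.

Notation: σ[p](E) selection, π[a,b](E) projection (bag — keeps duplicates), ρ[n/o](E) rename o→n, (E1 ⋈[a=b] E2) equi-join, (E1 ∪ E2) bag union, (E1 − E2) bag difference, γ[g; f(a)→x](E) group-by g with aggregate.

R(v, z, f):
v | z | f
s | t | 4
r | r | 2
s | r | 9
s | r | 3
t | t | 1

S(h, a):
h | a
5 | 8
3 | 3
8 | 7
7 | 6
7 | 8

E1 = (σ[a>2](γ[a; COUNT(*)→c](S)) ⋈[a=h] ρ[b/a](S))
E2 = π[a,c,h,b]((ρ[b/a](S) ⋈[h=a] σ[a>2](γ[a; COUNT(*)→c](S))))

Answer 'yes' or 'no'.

E1 subexpression sizes:
  S → 5
  γ[a; COUNT(*)→c](S) → 4
  σ[a>2](γ[a; COUNT(*)→c](S)) → 4
  S → 5
  ρ[b/a](S) → 5
  (σ[a>2](γ[a; COUNT(*)→c](S)) ⋈[a=h] ρ[b/a](S)) → 4
E2 subexpression sizes:
  S → 5
  ρ[b/a](S) → 5
  S → 5
  γ[a; COUNT(*)→c](S) → 4
  σ[a>2](γ[a; COUNT(*)→c](S)) → 4
  (ρ[b/a](S) ⋈[h=a] σ[a>2](γ[a; COUNT(*)→c](S))) → 4
  π[a,c,h,b]((ρ[b/a](S) ⋈[h=a] σ[a>2](γ[a; COUNT(*)→c](S)))) → 4

E1 and E2 produce the same multiset:
a | c | h | b
3 | 1 | 3 | 3
7 | 1 | 7 | 6
7 | 1 | 7 | 8
8 | 2 | 8 | 7

yes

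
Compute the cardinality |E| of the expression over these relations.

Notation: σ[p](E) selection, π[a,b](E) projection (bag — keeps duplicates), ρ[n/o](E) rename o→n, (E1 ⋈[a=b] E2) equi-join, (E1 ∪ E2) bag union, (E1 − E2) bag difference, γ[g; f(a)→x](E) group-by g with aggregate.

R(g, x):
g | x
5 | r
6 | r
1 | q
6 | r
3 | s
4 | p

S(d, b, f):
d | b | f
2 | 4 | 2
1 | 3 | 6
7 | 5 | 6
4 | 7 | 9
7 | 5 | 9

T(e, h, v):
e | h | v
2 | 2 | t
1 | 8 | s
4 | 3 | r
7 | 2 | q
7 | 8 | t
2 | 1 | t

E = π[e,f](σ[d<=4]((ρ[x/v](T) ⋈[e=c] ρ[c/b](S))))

Stepwise |·|:
  T → 6
  ρ[x/v](T) → 6
  S → 5
  ρ[c/b](S) → 5
  (ρ[x/v](T) ⋈[e=c] ρ[c/b](S)) → 3
  σ[d<=4]((ρ[x/v](T) ⋈[e=c] ρ[c/b](S))) → 3
  π[e,f](σ[d<=4]((ρ[x/v](T) ⋈[e=c] ρ[c/b](S)))) → 3

|E| = 3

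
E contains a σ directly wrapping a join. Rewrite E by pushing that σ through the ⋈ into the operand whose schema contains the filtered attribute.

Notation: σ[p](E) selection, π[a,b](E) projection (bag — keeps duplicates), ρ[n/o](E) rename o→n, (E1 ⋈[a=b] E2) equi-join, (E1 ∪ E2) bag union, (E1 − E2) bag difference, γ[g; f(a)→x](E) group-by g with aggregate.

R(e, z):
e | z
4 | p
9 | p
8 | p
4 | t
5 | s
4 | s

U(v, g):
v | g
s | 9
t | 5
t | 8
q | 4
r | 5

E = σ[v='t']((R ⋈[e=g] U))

σ filters on v, owned by the right side.
E' = (R ⋈[e=g] σ[v='t'](U))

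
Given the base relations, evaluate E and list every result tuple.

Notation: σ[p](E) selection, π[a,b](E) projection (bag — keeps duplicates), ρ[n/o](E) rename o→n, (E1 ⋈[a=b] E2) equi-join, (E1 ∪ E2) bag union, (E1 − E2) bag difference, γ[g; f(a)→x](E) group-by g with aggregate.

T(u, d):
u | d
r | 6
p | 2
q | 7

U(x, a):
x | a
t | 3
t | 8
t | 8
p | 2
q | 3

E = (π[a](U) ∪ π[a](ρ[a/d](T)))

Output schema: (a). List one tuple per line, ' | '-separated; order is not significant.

Row counts bottom-up:
  U → 5
  π[a](U) → 5
  T → 3
  ρ[a/d](T) → 3
  π[a](ρ[a/d](T)) → 3
  (π[a](U) ∪ π[a](ρ[a/d](T))) → 8

== RESULT ==
a
2
2
3
3
6
7
8
8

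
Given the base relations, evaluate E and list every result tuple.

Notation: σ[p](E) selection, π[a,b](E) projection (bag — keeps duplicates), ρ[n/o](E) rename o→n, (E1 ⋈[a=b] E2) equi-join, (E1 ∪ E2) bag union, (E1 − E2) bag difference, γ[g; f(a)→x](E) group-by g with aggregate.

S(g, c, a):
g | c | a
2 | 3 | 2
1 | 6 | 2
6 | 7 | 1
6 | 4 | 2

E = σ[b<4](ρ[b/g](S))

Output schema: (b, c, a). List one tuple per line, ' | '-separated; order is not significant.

Per-node cardinality:
  S → 4
  ρ[b/g](S) → 4
  σ[b<4](ρ[b/g](S)) → 2

== RESULT ==
b | c | a
1 | 6 | 2
2 | 3 | 2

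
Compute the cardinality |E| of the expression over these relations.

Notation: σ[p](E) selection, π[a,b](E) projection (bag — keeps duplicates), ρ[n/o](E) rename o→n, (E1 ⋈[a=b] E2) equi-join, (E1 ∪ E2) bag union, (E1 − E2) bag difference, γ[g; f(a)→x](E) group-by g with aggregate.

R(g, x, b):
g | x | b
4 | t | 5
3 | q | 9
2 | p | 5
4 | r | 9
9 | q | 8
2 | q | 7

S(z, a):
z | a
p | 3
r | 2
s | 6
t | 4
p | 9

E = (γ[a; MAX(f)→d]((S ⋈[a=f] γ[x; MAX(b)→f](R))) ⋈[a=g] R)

Row counts bottom-up:
  S → 5
  R → 6
  γ[x; MAX(b)→f](R) → 4
  (S ⋈[a=f] γ[x; MAX(b)→f](R)) → 2
  γ[a; MAX(f)→d]((S ⋈[a=f] γ[x; MAX(b)→f](R))) → 1
  R → 6
  (γ[a; MAX(f)→d]((S ⋈[a=f] γ[x; MAX(b)→f](R))) ⋈[a=g] R) → 1

|E| = 1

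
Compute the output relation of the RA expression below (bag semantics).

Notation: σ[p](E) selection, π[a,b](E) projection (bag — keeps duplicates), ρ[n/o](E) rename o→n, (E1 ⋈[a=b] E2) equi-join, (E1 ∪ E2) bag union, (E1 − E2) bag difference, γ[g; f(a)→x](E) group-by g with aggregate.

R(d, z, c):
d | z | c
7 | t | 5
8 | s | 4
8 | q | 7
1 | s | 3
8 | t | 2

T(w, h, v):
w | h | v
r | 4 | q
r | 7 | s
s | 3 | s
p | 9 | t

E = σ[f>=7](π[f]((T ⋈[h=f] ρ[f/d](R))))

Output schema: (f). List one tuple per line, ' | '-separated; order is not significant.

Row counts bottom-up:
  T → 4
  R → 5
  ρ[f/d](R) → 5
  (T ⋈[h=f] ρ[f/d](R)) → 1
  π[f]((T ⋈[h=f] ρ[f/d](R))) → 1
  σ[f>=7](π[f]((T ⋈[h=f] ρ[f/d](R)))) → 1

== RESULT ==
f
7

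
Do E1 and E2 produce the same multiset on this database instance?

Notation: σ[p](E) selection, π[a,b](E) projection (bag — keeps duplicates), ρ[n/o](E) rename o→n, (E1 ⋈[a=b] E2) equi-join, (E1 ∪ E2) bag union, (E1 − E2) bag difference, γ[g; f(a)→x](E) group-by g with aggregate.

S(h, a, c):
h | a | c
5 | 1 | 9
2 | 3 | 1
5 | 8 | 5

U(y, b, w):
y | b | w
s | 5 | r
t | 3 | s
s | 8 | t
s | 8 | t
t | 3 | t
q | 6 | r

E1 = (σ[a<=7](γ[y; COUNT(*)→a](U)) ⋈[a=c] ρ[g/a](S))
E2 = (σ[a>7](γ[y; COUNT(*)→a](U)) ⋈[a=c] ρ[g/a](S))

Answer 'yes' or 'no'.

E1 row counts bottom-up:
  U → 6
  γ[y; COUNT(*)→a](U) → 3
  σ[a<=7](γ[y; COUNT(*)→a](U)) → 3
  S → 3
  ρ[g/a](S) → 3
  (σ[a<=7](γ[y; COUNT(*)→a](U)) ⋈[a=c] ρ[g/a](S)) → 1
E2 row counts bottom-up:
  U → 6
  γ[y; COUNT(*)→a](U) → 3
  σ[a>7](γ[y; COUNT(*)→a](U)) → 0
  S → 3
  ρ[g/a](S) → 3
  (σ[a>7](γ[y; COUNT(*)→a](U)) ⋈[a=c] ρ[g/a](S)) → 0

E1 result:
y | a | h | g | c
q | 1 | 2 | 3 | 1
E2 result:
y | a | h | g | c
(0 rows)
Witness: ('q', 1, 2, 3, 1) appears 1× in E1 but 0× in E2.

no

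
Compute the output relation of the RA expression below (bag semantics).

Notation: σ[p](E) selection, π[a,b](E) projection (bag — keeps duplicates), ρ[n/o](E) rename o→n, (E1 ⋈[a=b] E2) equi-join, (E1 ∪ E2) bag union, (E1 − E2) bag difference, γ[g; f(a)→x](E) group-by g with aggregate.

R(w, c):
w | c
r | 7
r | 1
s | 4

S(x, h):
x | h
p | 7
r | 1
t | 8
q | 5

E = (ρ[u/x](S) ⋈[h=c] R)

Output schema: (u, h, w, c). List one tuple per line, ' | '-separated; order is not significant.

Row counts bottom-up:
  S → 4
  ρ[u/x](S) → 4
  R → 3
  (ρ[u/x](S) ⋈[h=c] R) → 2

== RESULT ==
u | h | w | c
p | 7 | r | 7
r | 1 | r | 1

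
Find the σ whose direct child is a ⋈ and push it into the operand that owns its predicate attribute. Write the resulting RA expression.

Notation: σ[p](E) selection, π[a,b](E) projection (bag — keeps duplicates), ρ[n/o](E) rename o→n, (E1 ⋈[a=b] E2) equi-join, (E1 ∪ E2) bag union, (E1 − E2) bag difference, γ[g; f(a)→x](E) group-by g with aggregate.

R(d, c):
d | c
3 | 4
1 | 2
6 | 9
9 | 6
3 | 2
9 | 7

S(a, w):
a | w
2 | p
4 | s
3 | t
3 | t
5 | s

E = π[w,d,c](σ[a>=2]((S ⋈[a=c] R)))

σ filters on a, owned by the left side.
E' = π[w,d,c]((σ[a>=2](S) ⋈[a=c] R))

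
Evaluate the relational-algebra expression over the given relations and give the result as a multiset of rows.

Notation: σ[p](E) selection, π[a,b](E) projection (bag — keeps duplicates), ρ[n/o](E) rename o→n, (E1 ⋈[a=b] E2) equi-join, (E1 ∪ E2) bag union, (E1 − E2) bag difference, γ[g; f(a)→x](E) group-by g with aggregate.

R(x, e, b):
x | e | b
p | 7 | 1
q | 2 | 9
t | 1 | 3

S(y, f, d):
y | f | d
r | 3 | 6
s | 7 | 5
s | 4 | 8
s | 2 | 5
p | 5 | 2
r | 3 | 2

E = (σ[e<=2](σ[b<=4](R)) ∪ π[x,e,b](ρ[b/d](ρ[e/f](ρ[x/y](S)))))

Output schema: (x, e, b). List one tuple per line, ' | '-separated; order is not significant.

Stepwise |·|:
  R → 3
  σ[b<=4](R) → 2
  σ[e<=2](σ[b<=4](R)) → 1
  S → 6
  ρ[x/y](S) → 6
  ρ[e/f](ρ[x/y](S)) → 6
  ρ[b/d](ρ[e/f](ρ[x/y](S))) → 6
  π[x,e,b](ρ[b/d](ρ[e/f](ρ[x/y](S)))) → 6
  (σ[e<=2](σ[b<=4](R)) ∪ π[x,e,b](ρ[b/d](ρ[e/f](ρ[x/y](S))))) → 7

== RESULT ==
x | e | b
p | 5 | 2
r | 3 | 2
r | 3 | 6
s | 2 | 5
s | 4 | 8
s | 7 | 5
t | 1 | 3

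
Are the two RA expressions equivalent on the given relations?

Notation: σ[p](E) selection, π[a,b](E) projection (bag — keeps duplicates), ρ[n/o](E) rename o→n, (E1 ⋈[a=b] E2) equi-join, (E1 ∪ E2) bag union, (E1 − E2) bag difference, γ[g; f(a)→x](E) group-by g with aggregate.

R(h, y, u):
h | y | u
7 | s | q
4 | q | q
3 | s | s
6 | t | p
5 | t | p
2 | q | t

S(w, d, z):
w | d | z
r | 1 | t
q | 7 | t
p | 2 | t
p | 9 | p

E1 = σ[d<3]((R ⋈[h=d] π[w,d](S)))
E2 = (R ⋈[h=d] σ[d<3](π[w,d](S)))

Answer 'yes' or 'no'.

E1 row counts bottom-up:
  R → 6
  S → 4
  π[w,d](S) → 4
  (R ⋈[h=d] π[w,d](S)) → 2
  σ[d<3]((R ⋈[h=d] π[w,d](S))) → 1
E2 row counts bottom-up:
  R → 6
  S → 4
  π[w,d](S) → 4
  σ[d<3](π[w,d](S)) → 2
  (R ⋈[h=d] σ[d<3](π[w,d](S))) → 1

E1 and E2 produce the same multiset:
h | y | u | w | d
2 | q | t | p | 2

yes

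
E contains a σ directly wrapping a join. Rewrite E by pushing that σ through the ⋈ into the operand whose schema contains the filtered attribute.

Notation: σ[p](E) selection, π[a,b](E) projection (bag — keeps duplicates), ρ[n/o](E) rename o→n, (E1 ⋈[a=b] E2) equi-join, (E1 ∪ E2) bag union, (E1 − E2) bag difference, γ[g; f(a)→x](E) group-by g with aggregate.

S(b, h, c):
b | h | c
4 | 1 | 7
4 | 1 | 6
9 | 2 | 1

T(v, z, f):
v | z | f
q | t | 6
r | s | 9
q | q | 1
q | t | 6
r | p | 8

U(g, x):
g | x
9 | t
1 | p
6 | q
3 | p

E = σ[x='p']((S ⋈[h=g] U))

σ filters on x, owned by the right side.
E' = (S ⋈[h=g] σ[x='p'](U))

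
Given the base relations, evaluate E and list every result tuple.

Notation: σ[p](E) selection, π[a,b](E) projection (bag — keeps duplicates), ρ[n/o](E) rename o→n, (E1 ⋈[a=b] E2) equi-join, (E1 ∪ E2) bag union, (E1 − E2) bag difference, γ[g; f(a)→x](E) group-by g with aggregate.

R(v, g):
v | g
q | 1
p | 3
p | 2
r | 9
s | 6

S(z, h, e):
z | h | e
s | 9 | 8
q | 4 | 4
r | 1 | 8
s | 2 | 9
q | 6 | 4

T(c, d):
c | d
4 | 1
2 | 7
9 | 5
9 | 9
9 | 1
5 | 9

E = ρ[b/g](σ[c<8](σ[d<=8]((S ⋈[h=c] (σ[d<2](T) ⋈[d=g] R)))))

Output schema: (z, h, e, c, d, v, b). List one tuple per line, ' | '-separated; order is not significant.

Per-node cardinality:
  S → 5
  T → 6
  σ[d<2](T) → 2
  R → 5
  (σ[d<2](T) ⋈[d=g] R) → 2
  (S ⋈[h=c] (σ[d<2](T) ⋈[d=g] R)) → 2
  σ[d<=8]((S ⋈[h=c] (σ[d<2](T) ⋈[d=g] R))) → 2
  σ[c<8](σ[d<=8]((S ⋈[h=c] (σ[d<2](T) ⋈[d=g] R)))) → 1
  ρ[b/g](σ[c<8](σ[d<=8]((S ⋈[h=c] (σ[d<2](T) ⋈[d=g] R))))) → 1

== RESULT ==
z | h | e | c | d | v | b
q | 4 | 4 | 4 | 1 | q | 1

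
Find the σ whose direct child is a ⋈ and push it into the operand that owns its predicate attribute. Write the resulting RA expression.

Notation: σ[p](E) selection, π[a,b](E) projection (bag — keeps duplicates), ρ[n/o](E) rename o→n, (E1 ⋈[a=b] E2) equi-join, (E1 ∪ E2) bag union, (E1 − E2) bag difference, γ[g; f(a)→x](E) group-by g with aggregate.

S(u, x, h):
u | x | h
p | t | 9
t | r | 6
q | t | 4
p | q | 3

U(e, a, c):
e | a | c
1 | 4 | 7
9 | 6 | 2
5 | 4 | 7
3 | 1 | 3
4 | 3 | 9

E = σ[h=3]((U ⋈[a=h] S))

σ filters on h, owned by the right side.
E' = (U ⋈[a=h] σ[h=3](S))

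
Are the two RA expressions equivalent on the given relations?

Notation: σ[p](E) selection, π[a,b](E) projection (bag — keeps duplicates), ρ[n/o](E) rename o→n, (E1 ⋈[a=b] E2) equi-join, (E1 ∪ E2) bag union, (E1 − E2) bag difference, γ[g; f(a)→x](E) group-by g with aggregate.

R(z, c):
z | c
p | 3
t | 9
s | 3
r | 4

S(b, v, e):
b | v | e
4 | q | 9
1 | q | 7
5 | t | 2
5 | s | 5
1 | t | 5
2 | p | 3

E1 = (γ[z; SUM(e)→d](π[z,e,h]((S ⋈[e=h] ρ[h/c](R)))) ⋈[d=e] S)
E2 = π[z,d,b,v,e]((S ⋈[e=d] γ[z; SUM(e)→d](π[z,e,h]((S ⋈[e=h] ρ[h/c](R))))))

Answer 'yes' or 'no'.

E1 row counts bottom-up:
  S → 6
  R → 4
  ρ[h/c](R) → 4
  (S ⋈[e=h] ρ[h/c](R)) → 3
  π[z,e,h]((S ⋈[e=h] ρ[h/c](R))) → 3
  γ[z; SUM(e)→d](π[z,e,h]((S ⋈[e=h] ρ[h/c](R)))) → 3
  S → 6
  (γ[z; SUM(e)→d](π[z,e,h]((S ⋈[e=h] ρ[h/c](R)))) ⋈[d=e] S) → 3
E2 row counts bottom-up:
  S → 6
  S → 6
  R → 4
  ρ[h/c](R) → 4
  (S ⋈[e=h] ρ[h/c](R)) → 3
  π[z,e,h]((S ⋈[e=h] ρ[h/c](R))) → 3
  γ[z; SUM(e)→d](π[z,e,h]((S ⋈[e=h] ρ[h/c](R)))) → 3
  (S ⋈[e=d] γ[z; SUM(e)→d](π[z,e,h]((S ⋈[e=h] ρ[h/c](R))))) → 3
  π[z,d,b,v,e]((S ⋈[e=d] γ[z; SUM(e)→d](π[z,e,h]((S ⋈[e=h] ρ[h/c](R)))))) → 3

E1 and E2 produce the same multiset:
z | d | b | v | e
p | 3 | 2 | p | 3
s | 3 | 2 | p | 3
t | 9 | 4 | q | 9

yes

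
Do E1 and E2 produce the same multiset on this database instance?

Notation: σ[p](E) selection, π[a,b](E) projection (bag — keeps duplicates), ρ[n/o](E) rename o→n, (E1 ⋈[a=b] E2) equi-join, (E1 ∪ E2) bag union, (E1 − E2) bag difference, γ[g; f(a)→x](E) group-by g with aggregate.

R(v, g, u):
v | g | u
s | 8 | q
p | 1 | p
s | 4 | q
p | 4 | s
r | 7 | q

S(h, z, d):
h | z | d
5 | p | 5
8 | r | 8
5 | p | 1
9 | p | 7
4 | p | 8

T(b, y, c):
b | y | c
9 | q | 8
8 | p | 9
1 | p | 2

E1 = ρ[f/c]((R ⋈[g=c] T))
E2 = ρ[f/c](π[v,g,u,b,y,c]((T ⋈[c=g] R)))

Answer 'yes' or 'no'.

E1 subexpression sizes:
  R → 5
  T → 3
  (R ⋈[g=c] T) → 1
  ρ[f/c]((R ⋈[g=c] T)) → 1
E2 subexpression sizes:
  T → 3
  R → 5
  (T ⋈[c=g] R) → 1
  π[v,g,u,b,y,c]((T ⋈[c=g] R)) → 1
  ρ[f/c](π[v,g,u,b,y,c]((T ⋈[c=g] R))) → 1

E1 and E2 produce the same multiset:
v | g | u | b | y | f
s | 8 | q | 9 | q | 8

yes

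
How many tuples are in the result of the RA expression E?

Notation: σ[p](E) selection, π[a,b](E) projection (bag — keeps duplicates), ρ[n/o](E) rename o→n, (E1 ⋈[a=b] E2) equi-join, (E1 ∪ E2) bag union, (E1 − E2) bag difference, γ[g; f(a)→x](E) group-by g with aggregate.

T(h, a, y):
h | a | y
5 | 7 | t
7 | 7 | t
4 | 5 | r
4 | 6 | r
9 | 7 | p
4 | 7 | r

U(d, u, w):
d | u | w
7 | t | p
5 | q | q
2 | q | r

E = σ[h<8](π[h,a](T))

Per-node cardinality:
  T → 6
  π[h,a](T) → 6
  σ[h<8](π[h,a](T)) → 5

|E| = 5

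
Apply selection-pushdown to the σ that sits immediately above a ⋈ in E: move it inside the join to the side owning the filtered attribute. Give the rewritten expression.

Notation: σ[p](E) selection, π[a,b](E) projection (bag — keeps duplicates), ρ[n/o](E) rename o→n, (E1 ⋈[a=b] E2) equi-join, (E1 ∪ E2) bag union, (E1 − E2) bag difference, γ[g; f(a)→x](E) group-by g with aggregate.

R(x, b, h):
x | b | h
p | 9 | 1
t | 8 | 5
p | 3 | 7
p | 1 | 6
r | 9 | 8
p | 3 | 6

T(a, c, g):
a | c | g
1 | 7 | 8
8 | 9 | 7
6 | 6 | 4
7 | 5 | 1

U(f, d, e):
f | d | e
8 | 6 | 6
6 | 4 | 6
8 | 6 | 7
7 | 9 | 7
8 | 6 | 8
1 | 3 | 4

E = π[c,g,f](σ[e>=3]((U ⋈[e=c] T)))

σ filters on e, owned by the left side.
E' = π[c,g,f]((σ[e>=3](U) ⋈[e=c] T))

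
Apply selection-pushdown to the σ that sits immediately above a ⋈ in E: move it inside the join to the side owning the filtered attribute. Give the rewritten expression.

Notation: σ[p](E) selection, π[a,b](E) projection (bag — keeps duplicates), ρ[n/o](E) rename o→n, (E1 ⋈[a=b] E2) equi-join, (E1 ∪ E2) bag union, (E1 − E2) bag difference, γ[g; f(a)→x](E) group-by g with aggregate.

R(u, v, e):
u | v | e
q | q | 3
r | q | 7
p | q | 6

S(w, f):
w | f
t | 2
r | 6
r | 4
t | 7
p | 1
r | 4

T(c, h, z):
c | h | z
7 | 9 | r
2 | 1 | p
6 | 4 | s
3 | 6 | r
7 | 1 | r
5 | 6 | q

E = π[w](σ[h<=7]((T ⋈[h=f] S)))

σ filters on h, owned by the left side.
E' = π[w]((σ[h<=7](T) ⋈[h=f] S))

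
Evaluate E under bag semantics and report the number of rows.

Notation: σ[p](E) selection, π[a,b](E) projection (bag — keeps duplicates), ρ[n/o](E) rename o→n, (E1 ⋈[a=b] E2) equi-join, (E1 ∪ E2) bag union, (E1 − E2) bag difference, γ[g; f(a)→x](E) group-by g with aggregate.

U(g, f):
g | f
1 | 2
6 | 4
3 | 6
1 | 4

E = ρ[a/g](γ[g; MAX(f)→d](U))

Row counts bottom-up:
  U → 4
  γ[g; MAX(f)→d](U) → 3
  ρ[a/g](γ[g; MAX(f)→d](U)) → 3

|E| = 3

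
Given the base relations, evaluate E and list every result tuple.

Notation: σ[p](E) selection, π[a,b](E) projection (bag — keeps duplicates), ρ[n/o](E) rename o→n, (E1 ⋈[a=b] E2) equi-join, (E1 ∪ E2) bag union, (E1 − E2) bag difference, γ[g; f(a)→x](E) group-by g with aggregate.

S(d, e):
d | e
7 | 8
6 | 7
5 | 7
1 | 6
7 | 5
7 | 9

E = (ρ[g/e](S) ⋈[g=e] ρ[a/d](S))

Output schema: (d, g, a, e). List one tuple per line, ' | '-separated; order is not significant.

Subexpression sizes:
  S → 6
  ρ[g/e](S) → 6
  S → 6
  ρ[a/d](S) → 6
  (ρ[g/e](S) ⋈[g=e] ρ[a/d](S)) → 8

== RESULT ==
d | g | a | e
1 | 6 | 1 | 6
5 | 7 | 5 | 7
5 | 7 | 6 | 7
6 | 7 | 5 | 7
6 | 7 | 6 | 7
7 | 5 | 7 | 5
7 | 8 | 7 | 8
7 | 9 | 7 | 9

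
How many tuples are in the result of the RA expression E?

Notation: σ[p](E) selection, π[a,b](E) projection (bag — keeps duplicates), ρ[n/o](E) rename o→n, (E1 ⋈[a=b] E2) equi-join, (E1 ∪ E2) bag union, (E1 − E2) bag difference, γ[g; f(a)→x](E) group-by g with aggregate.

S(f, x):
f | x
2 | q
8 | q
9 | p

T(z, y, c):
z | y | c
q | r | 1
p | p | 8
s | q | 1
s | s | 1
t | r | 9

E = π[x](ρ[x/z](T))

Subexpression sizes:
  T → 5
  ρ[x/z](T) → 5
  π[x](ρ[x/z](T)) → 5

|E| = 5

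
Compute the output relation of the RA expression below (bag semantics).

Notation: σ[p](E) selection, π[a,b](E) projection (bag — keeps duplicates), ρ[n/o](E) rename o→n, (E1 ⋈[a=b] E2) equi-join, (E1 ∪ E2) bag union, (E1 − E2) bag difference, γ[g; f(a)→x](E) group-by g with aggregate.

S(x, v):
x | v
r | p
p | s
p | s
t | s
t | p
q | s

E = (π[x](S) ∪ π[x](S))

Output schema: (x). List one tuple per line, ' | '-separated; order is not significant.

Subexpression sizes:
  S → 6
  π[x](S) → 6
  S → 6
  π[x](S) → 6
  (π[x](S) ∪ π[x](S)) → 12

== RESULT ==
x
p
p
p
p
q
q
r
r
t
t
t
t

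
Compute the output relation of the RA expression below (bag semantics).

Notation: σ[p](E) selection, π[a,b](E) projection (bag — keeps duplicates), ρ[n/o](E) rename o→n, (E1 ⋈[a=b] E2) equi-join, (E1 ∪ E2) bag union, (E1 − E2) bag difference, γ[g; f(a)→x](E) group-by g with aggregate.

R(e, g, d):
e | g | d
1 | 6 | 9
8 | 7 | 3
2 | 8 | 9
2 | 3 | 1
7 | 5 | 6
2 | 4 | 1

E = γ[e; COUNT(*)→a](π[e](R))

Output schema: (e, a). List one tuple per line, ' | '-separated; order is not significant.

Per-node cardinality:
  R → 6
  π[e](R) → 6
  γ[e; COUNT(*)→a](π[e](R)) → 4

== RESULT ==
e | a
1 | 1
2 | 3
7 | 1
8 | 1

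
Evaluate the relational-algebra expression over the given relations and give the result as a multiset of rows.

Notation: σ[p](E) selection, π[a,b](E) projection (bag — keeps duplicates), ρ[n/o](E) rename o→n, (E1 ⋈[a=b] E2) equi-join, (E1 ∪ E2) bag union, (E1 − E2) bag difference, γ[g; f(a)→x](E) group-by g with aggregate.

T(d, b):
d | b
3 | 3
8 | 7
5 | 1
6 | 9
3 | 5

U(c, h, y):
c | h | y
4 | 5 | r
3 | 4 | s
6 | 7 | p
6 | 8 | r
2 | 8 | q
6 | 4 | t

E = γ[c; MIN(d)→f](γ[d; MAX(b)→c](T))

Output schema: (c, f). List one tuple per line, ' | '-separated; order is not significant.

Per-node cardinality:
  T → 5
  γ[d; MAX(b)→c](T) → 4
  γ[c; MIN(d)→f](γ[d; MAX(b)→c](T)) → 4

== RESULT ==
c | f
1 | 5
5 | 3
7 | 8
9 | 6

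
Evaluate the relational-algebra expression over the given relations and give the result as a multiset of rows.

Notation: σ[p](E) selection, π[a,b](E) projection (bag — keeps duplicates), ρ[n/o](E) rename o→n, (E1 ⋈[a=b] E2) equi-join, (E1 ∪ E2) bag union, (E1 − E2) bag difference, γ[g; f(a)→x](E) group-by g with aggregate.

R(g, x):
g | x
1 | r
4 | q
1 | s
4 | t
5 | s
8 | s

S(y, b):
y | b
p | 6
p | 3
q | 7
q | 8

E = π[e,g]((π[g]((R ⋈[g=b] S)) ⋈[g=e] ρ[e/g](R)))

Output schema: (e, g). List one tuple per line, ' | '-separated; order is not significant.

Stepwise |·|:
  R → 6
  S → 4
  (R ⋈[g=b] S) → 1
  π[g]((R ⋈[g=b] S)) → 1
  R → 6
  ρ[e/g](R) → 6
  (π[g]((R ⋈[g=b] S)) ⋈[g=e] ρ[e/g](R)) → 1
  π[e,g]((π[g]((R ⋈[g=b] S)) ⋈[g=e] ρ[e/g](R))) → 1

== RESULT ==
e | g
8 | 8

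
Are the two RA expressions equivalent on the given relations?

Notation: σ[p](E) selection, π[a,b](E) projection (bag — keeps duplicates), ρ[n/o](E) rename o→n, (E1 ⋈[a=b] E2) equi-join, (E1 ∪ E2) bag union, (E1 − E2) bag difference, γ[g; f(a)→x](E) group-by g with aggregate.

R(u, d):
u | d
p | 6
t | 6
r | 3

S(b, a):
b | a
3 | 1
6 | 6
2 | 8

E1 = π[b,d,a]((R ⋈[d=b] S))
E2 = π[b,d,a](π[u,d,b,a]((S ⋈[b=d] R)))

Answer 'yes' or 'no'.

E1 stepwise |·|:
  R → 3
  S → 3
  (R ⋈[d=b] S) → 3
  π[b,d,a]((R ⋈[d=b] S)) → 3
E2 stepwise |·|:
  S → 3
  R → 3
  (S ⋈[b=d] R) → 3
  π[u,d,b,a]((S ⋈[b=d] R)) → 3
  π[b,d,a](π[u,d,b,a]((S ⋈[b=d] R))) → 3

E1 and E2 produce the same multiset:
b | d | a
3 | 3 | 1
6 | 6 | 6
6 | 6 | 6

yes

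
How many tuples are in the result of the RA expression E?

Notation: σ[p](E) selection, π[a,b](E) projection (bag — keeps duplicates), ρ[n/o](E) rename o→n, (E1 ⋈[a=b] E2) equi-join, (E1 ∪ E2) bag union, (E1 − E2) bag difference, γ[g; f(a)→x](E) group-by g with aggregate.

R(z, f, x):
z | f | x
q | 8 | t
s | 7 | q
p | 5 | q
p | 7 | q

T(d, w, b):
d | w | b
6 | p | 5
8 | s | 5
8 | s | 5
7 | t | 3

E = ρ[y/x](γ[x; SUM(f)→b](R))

Per-node cardinality:
  R → 4
  γ[x; SUM(f)→b](R) → 2
  ρ[y/x](γ[x; SUM(f)→b](R)) → 2

|E| = 2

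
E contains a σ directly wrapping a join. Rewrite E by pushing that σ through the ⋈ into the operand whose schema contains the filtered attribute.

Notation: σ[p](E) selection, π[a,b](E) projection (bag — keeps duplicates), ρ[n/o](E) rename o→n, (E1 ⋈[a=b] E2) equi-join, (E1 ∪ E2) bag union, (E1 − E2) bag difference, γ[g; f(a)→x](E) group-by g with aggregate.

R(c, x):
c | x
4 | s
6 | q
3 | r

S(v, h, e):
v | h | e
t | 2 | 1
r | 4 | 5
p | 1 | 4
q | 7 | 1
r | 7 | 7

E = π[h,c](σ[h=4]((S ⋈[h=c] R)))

σ filters on h, owned by the left side.
E' = π[h,c]((σ[h=4](S) ⋈[h=c] R))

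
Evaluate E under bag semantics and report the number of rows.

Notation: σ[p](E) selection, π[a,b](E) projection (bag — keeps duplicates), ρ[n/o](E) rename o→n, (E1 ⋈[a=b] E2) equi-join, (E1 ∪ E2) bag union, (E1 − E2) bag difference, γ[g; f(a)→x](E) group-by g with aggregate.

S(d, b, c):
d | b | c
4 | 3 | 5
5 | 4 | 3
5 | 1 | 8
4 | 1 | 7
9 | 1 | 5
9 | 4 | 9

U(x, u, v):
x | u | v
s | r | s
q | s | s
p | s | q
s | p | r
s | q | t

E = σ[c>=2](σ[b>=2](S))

Stepwise |·|:
  S → 6
  σ[b>=2](S) → 3
  σ[c>=2](σ[b>=2](S)) → 3

|E| = 3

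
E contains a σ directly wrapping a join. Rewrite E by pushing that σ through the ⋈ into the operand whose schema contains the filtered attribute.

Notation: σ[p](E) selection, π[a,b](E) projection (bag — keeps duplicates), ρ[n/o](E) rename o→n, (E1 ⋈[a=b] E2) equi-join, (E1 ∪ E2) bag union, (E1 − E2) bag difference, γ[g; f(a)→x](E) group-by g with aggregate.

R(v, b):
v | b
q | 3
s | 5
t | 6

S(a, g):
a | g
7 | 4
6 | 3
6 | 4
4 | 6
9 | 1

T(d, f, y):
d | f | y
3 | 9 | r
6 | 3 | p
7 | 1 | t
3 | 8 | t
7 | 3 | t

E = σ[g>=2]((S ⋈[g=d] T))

σ filters on g, owned by the left side.
E' = (σ[g>=2](S) ⋈[g=d] T)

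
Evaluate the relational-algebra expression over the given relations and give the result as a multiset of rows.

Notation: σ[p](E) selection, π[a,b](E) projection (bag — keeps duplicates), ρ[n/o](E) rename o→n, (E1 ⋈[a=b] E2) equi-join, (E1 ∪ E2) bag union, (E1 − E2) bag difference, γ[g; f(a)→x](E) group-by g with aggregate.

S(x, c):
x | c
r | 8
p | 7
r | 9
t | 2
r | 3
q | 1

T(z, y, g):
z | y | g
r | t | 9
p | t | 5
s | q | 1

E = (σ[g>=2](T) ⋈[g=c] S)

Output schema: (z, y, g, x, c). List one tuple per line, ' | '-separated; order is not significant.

Row counts bottom-up:
  T → 3
  σ[g>=2](T) → 2
  S → 6
  (σ[g>=2](T) ⋈[g=c] S) → 1

== RESULT ==
z | y | g | x | c
r | t | 9 | r | 9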